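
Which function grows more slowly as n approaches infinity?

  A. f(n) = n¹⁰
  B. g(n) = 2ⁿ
A

f(n) = n¹⁰ is O(n¹⁰), while g(n) = 2ⁿ is O(2ⁿ).
Since O(n¹⁰) grows slower than O(2ⁿ), f(n) is dominated.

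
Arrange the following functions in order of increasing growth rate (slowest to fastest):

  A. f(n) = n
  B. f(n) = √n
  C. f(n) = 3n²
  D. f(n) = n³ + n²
B < A < C < D

Comparing growth rates:
B = √n is O(√n)
A = n is O(n)
C = 3n² is O(n²)
D = n³ + n² is O(n³)

Therefore, the order from slowest to fastest is: B < A < C < D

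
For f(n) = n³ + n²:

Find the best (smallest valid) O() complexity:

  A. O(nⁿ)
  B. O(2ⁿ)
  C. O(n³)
C

f(n) = n³ + n² is O(n³).
All listed options are valid Big-O bounds (upper bounds),
but O(n³) is the tightest (smallest valid bound).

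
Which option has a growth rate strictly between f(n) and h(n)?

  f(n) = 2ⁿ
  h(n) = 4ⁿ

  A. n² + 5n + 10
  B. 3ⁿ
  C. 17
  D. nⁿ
B

We need g(n) with 2ⁿ = o(g(n)) and g(n) = o(4ⁿ), i.e. O(2ⁿ) ≺ g ≺ O(4ⁿ).
Check each option:
  A. n² + 5n + 10 — O(n²) does not grow strictly faster than f(n)
  B. 3ⁿ — O(3ⁿ) is strictly between O(2ⁿ) and O(4ⁿ) ✓
  C. 17 — O(1) does not grow strictly faster than f(n)
  D. nⁿ — O(nⁿ) does not grow strictly slower than h(n)

Only option B (3ⁿ) lies strictly between.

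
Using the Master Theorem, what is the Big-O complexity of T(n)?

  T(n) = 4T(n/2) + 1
Θ(n²)

Master Theorem: a = 4, b = 2, f(n) = 1.
Compute the critical exponent d = log₂(4) = 2.
Compare f(n) = Θ(1) against n^d:
  k = 0 < d = 2, so f(n) = O(n^(d-ε)) — Case 1.
  The recursion cost dominates: T(n) = Θ(n^d) = Θ(n²).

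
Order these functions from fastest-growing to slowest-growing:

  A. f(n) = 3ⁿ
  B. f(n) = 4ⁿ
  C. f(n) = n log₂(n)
B > A > C

Comparing growth rates:
B = 4ⁿ is O(4ⁿ)
A = 3ⁿ is O(3ⁿ)
C = n log₂(n) is O(n log n)

Therefore, the order from fastest to slowest is: B > A > C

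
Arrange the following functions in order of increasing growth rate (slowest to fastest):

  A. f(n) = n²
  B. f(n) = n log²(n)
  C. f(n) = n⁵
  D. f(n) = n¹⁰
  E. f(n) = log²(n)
E < B < A < C < D

Comparing growth rates:
E = log²(n) is O(log² n)
B = n log²(n) is O(n log² n)
A = n² is O(n²)
C = n⁵ is O(n⁵)
D = n¹⁰ is O(n¹⁰)

Therefore, the order from slowest to fastest is: E < B < A < C < D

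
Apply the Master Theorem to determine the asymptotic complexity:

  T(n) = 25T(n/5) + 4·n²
Θ(n² log n)

Master Theorem: a = 25, b = 5, f(n) = 4·n².
Compute the critical exponent d = log₅(25) = 2.
Compare f(n) = Θ(n²) against n^d:
  k = 2 = d, so f(n) = Θ(n^d) — Case 2.
  Work is balanced across levels: T(n) = Θ(n^d log n) = Θ(n² log n).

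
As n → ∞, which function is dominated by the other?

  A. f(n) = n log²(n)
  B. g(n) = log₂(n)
B

f(n) = n log²(n) is O(n log² n), while g(n) = log₂(n) is O(log n).
Since O(log n) grows slower than O(n log² n), g(n) is dominated.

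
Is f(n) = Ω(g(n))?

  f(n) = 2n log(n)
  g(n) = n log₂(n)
True

f(n) = 2n log(n) and g(n) = n log₂(n) are both O(n log n).
Big-Ω permits equal growth rates (f ≥ c·g for some c > 0), so f(n) = Ω(g(n)) is true.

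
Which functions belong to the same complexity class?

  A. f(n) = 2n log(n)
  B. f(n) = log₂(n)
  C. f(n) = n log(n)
A and C

Examining each function:
  A. 2n log(n) is O(n log n)
  B. log₂(n) is O(log n)
  C. n log(n) is O(n log n)

Functions A and C both have the same complexity class.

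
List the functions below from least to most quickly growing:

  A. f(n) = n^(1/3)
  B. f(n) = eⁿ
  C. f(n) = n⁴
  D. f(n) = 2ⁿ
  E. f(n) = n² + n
A < E < C < D < B

Comparing growth rates:
A = n^(1/3) is O(n^(1/3))
E = n² + n is O(n²)
C = n⁴ is O(n⁴)
D = 2ⁿ is O(2ⁿ)
B = eⁿ is O(eⁿ)

Therefore, the order from slowest to fastest is: A < E < C < D < B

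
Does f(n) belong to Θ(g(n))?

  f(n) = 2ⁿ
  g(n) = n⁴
False

f(n) = 2ⁿ is O(2ⁿ), and g(n) = n⁴ is O(n⁴).
Since they have different growth rates, f(n) = Θ(g(n)) is false.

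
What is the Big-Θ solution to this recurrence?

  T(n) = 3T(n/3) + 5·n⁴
Θ(n⁴)

Master Theorem: a = 3, b = 3, f(n) = 5·n⁴.
Compute the critical exponent d = log₃(3) = 1.
Compare f(n) = Θ(n⁴) against n^d:
  k = 4 > d = 1, so f(n) = Ω(n^(d+ε)) — Case 3.
  Regularity: a·(n/b)^4/n^4 = a/b^4 = 3/81 < 1 ✓.
  The top-level work dominates: T(n) = Θ(f(n)) = Θ(n⁴).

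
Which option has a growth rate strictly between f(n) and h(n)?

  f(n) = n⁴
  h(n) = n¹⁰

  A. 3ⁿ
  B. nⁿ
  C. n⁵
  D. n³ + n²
C

We need g(n) with n⁴ = o(g(n)) and g(n) = o(n¹⁰), i.e. O(n⁴) ≺ g ≺ O(n¹⁰).
Check each option:
  A. 3ⁿ — O(3ⁿ) does not grow strictly slower than h(n)
  B. nⁿ — O(nⁿ) does not grow strictly slower than h(n)
  C. n⁵ — O(n⁵) is strictly between O(n⁴) and O(n¹⁰) ✓
  D. n³ + n² — O(n³) does not grow strictly faster than f(n)

Only option C (n⁵) lies strictly between.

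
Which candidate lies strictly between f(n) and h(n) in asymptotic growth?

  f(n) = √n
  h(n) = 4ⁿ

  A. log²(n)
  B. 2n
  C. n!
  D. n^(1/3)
B

We need g(n) with √n = o(g(n)) and g(n) = o(4ⁿ), i.e. O(√n) ≺ g ≺ O(4ⁿ).
Check each option:
  A. log²(n) — O(log² n) does not grow strictly faster than f(n)
  B. 2n — O(n) is strictly between O(√n) and O(4ⁿ) ✓
  C. n! — O(n!) does not grow strictly slower than h(n)
  D. n^(1/3) — O(n^(1/3)) does not grow strictly faster than f(n)

Only option B (2n) lies strictly between.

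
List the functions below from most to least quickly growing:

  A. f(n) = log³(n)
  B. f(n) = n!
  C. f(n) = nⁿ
C > B > A

Comparing growth rates:
C = nⁿ is O(nⁿ)
B = n! is O(n!)
A = log³(n) is O(log³ n)

Therefore, the order from fastest to slowest is: C > B > A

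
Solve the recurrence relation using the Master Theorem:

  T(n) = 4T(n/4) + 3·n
Θ(n log n)

Master Theorem: a = 4, b = 4, f(n) = 3·n.
Compute the critical exponent d = log₄(4) = 1.
Compare f(n) = Θ(n) against n^d:
  k = 1 = d, so f(n) = Θ(n^d) — Case 2.
  Work is balanced across levels: T(n) = Θ(n^d log n) = Θ(n log n).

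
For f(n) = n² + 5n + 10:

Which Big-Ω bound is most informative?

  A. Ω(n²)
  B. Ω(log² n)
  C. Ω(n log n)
A

f(n) = n² + 5n + 10 is Ω(n²).
All listed options are valid Big-Ω bounds (lower bounds),
but Ω(n²) is the tightest (largest valid bound).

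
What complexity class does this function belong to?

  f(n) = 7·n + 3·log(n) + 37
O(n)

The dominant term in 7·n + 3·log(n) + 37 is 7·n, which is Θ(n).
Lower-order terms (3·log(n), 37) are asymptotically negligible.
Constants are absorbed, so the tightest bound is O(n).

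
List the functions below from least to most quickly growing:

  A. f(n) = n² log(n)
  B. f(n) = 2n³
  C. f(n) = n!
A < B < C

Comparing growth rates:
A = n² log(n) is O(n² log n)
B = 2n³ is O(n³)
C = n! is O(n!)

Therefore, the order from slowest to fastest is: A < B < C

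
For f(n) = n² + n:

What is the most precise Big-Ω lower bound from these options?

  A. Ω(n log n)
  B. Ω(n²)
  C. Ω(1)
B

f(n) = n² + n is Ω(n²).
All listed options are valid Big-Ω bounds (lower bounds),
but Ω(n²) is the tightest (largest valid bound).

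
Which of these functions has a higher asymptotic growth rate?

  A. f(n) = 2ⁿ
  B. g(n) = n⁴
A

f(n) = 2ⁿ is O(2ⁿ), while g(n) = n⁴ is O(n⁴).
Since O(2ⁿ) grows faster than O(n⁴), f(n) dominates.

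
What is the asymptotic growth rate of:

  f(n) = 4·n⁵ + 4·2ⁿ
Θ(2ⁿ)

Order the terms by growth rate: 4·n⁵ ≺ 4·2ⁿ.
The fastest-growing term 4·2ⁿ dominates as n → ∞; dropping its constant factor gives Θ(2ⁿ).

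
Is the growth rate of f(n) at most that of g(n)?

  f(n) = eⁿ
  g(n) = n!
True

f(n) = eⁿ is O(eⁿ), and g(n) = n! is O(n!).
Since O(eⁿ) ⊆ O(n!) (f grows no faster than g), f(n) = O(g(n)) is true.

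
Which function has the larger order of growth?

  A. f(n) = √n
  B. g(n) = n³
B

f(n) = √n is O(√n), while g(n) = n³ is O(n³).
Since O(n³) grows faster than O(√n), g(n) dominates.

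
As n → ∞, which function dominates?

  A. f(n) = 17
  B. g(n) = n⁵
B

f(n) = 17 is O(1), while g(n) = n⁵ is O(n⁵).
Since O(n⁵) grows faster than O(1), g(n) dominates.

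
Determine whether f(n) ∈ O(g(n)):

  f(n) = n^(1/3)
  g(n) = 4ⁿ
True

f(n) = n^(1/3) is O(n^(1/3)), and g(n) = 4ⁿ is O(4ⁿ).
Since O(n^(1/3)) ⊆ O(4ⁿ) (f grows no faster than g), f(n) = O(g(n)) is true.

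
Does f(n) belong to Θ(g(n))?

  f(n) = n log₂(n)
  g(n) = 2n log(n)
True

f(n) = n log₂(n) and g(n) = 2n log(n) are both O(n log n).
Since they have the same asymptotic growth rate, f(n) = Θ(g(n)) is true.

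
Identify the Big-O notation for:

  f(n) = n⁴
O(n⁴)

The dominant term in n⁴ is n⁴, which is Θ(n⁴).
Constants are absorbed, so the tightest bound is O(n⁴).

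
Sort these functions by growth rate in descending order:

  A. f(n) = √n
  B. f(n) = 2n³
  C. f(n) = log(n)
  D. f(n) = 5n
B > D > A > C

Comparing growth rates:
B = 2n³ is O(n³)
D = 5n is O(n)
A = √n is O(√n)
C = log(n) is O(log n)

Therefore, the order from fastest to slowest is: B > D > A > C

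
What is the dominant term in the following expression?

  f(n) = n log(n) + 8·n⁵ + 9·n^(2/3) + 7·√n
8·n⁵

Looking at each term:
  - n log(n) is O(n log n)
  - 8·n⁵ is O(n⁵)
  - 9·n^(2/3) is O(n^(2/3))
  - 7·√n is O(√n)

The term 8·n⁵ (O(n⁵)) grows fastest and dominates all others.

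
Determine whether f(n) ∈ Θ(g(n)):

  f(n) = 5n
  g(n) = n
True

f(n) = 5n and g(n) = n are both O(n).
Since they have the same asymptotic growth rate, f(n) = Θ(g(n)) is true.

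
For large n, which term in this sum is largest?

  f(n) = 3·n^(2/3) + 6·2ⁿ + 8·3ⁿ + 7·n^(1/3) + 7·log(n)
8·3ⁿ

Looking at each term:
  - 3·n^(2/3) is O(n^(2/3))
  - 6·2ⁿ is O(2ⁿ)
  - 8·3ⁿ is O(3ⁿ)
  - 7·n^(1/3) is O(n^(1/3))
  - 7·log(n) is O(log n)

The term 8·3ⁿ (O(3ⁿ)) grows fastest and dominates all others.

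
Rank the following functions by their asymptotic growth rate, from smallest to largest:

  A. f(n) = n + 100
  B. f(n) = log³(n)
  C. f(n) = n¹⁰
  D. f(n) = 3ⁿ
B < A < C < D

Comparing growth rates:
B = log³(n) is O(log³ n)
A = n + 100 is O(n)
C = n¹⁰ is O(n¹⁰)
D = 3ⁿ is O(3ⁿ)

Therefore, the order from slowest to fastest is: B < A < C < D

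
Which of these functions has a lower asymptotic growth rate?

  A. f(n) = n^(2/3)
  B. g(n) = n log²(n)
A

f(n) = n^(2/3) is O(n^(2/3)), while g(n) = n log²(n) is O(n log² n).
Since O(n^(2/3)) grows slower than O(n log² n), f(n) is dominated.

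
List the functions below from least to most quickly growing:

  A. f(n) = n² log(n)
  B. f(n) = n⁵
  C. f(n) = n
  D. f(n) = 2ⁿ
C < A < B < D

Comparing growth rates:
C = n is O(n)
A = n² log(n) is O(n² log n)
B = n⁵ is O(n⁵)
D = 2ⁿ is O(2ⁿ)

Therefore, the order from slowest to fastest is: C < A < B < D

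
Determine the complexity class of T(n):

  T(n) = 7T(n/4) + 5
Θ(n^log₄(7))

Master Theorem: a = 7, b = 4, f(n) = 5.
Compute the critical exponent d = log₄(7) = 1.404.
Compare f(n) = Θ(1) against n^d:
  k = 0 < d = 1.404, so f(n) = O(n^(d-ε)) — Case 1.
  The recursion cost dominates: T(n) = Θ(n^d) = Θ(n^log₄(7)).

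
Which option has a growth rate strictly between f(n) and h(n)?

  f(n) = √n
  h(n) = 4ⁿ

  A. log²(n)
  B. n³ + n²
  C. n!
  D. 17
B

We need g(n) with √n = o(g(n)) and g(n) = o(4ⁿ), i.e. O(√n) ≺ g ≺ O(4ⁿ).
Check each option:
  A. log²(n) — O(log² n) does not grow strictly faster than f(n)
  B. n³ + n² — O(n³) is strictly between O(√n) and O(4ⁿ) ✓
  C. n! — O(n!) does not grow strictly slower than h(n)
  D. 17 — O(1) does not grow strictly faster than f(n)

Only option B (n³ + n²) lies strictly between.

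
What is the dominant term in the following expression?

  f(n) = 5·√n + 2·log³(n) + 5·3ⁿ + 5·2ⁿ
5·3ⁿ

Looking at each term:
  - 5·√n is O(√n)
  - 2·log³(n) is O(log³ n)
  - 5·3ⁿ is O(3ⁿ)
  - 5·2ⁿ is O(2ⁿ)

The term 5·3ⁿ (O(3ⁿ)) grows fastest and dominates all others.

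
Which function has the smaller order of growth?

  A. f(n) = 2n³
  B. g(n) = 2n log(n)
B

f(n) = 2n³ is O(n³), while g(n) = 2n log(n) is O(n log n).
Since O(n log n) grows slower than O(n³), g(n) is dominated.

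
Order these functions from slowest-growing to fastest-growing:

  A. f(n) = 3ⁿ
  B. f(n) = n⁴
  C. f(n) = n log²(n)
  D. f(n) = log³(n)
D < C < B < A

Comparing growth rates:
D = log³(n) is O(log³ n)
C = n log²(n) is O(n log² n)
B = n⁴ is O(n⁴)
A = 3ⁿ is O(3ⁿ)

Therefore, the order from slowest to fastest is: D < C < B < A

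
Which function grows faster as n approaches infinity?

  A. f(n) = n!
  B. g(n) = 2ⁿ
A

f(n) = n! is O(n!), while g(n) = 2ⁿ is O(2ⁿ).
Since O(n!) grows faster than O(2ⁿ), f(n) dominates.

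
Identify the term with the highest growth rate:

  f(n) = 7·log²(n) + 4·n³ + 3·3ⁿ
3·3ⁿ

Looking at each term:
  - 7·log²(n) is O(log² n)
  - 4·n³ is O(n³)
  - 3·3ⁿ is O(3ⁿ)

The term 3·3ⁿ (O(3ⁿ)) grows fastest and dominates all others.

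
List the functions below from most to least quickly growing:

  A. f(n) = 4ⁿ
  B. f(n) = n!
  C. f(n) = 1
B > A > C

Comparing growth rates:
B = n! is O(n!)
A = 4ⁿ is O(4ⁿ)
C = 1 is O(1)

Therefore, the order from fastest to slowest is: B > A > C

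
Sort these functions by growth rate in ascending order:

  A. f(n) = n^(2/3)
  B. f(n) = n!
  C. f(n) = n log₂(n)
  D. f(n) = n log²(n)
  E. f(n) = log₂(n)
E < A < C < D < B

Comparing growth rates:
E = log₂(n) is O(log n)
A = n^(2/3) is O(n^(2/3))
C = n log₂(n) is O(n log n)
D = n log²(n) is O(n log² n)
B = n! is O(n!)

Therefore, the order from slowest to fastest is: E < A < C < D < B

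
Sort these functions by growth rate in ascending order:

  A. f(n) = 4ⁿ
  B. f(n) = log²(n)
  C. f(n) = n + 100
B < C < A

Comparing growth rates:
B = log²(n) is O(log² n)
C = n + 100 is O(n)
A = 4ⁿ is O(4ⁿ)

Therefore, the order from slowest to fastest is: B < C < A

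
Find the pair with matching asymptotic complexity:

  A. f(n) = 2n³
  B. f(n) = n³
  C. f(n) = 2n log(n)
A and B

Examining each function:
  A. 2n³ is O(n³)
  B. n³ is O(n³)
  C. 2n log(n) is O(n log n)

Functions A and B both have the same complexity class.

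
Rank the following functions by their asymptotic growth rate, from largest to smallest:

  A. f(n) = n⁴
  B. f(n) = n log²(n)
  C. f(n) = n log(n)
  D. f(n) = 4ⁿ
D > A > B > C

Comparing growth rates:
D = 4ⁿ is O(4ⁿ)
A = n⁴ is O(n⁴)
B = n log²(n) is O(n log² n)
C = n log(n) is O(n log n)

Therefore, the order from fastest to slowest is: D > A > B > C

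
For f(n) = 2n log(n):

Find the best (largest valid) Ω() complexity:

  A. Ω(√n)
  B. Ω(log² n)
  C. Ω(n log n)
C

f(n) = 2n log(n) is Ω(n log n).
All listed options are valid Big-Ω bounds (lower bounds),
but Ω(n log n) is the tightest (largest valid bound).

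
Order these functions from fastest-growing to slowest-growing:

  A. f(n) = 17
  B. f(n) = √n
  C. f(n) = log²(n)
B > C > A

Comparing growth rates:
B = √n is O(√n)
C = log²(n) is O(log² n)
A = 17 is O(1)

Therefore, the order from fastest to slowest is: B > C > A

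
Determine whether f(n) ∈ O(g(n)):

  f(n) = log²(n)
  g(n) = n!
True

f(n) = log²(n) is O(log² n), and g(n) = n! is O(n!).
Since O(log² n) ⊆ O(n!) (f grows no faster than g), f(n) = O(g(n)) is true.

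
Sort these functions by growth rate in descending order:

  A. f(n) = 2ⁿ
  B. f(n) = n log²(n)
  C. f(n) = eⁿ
C > A > B

Comparing growth rates:
C = eⁿ is O(eⁿ)
A = 2ⁿ is O(2ⁿ)
B = n log²(n) is O(n log² n)

Therefore, the order from fastest to slowest is: C > A > B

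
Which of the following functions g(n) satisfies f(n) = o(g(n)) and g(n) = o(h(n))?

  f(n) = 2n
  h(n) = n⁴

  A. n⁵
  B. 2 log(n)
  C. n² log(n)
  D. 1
C

We need g(n) with 2n = o(g(n)) and g(n) = o(n⁴), i.e. O(n) ≺ g ≺ O(n⁴).
Check each option:
  A. n⁵ — O(n⁵) does not grow strictly slower than h(n)
  B. 2 log(n) — O(log n) does not grow strictly faster than f(n)
  C. n² log(n) — O(n² log n) is strictly between O(n) and O(n⁴) ✓
  D. 1 — O(1) does not grow strictly faster than f(n)

Only option C (n² log(n)) lies strictly between.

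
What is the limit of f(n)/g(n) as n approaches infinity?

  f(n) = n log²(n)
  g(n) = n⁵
0

Since n log²(n) (O(n log² n)) grows slower than n⁵ (O(n⁵)),
the ratio f(n)/g(n) → 0 as n → ∞.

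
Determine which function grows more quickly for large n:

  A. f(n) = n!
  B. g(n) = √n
A

f(n) = n! is O(n!), while g(n) = √n is O(√n).
Since O(n!) grows faster than O(√n), f(n) dominates.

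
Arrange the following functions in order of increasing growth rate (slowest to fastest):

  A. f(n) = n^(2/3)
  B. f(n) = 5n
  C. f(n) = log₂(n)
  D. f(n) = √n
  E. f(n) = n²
C < D < A < B < E

Comparing growth rates:
C = log₂(n) is O(log n)
D = √n is O(√n)
A = n^(2/3) is O(n^(2/3))
B = 5n is O(n)
E = n² is O(n²)

Therefore, the order from slowest to fastest is: C < D < A < B < E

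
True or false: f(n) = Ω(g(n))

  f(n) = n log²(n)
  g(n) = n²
False

f(n) = n log²(n) is O(n log² n), and g(n) = n² is O(n²).
Since O(n log² n) grows slower than O(n²), f(n) = Ω(g(n)) is false.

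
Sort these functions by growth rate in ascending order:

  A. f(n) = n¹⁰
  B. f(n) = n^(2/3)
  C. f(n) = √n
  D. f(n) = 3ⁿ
C < B < A < D

Comparing growth rates:
C = √n is O(√n)
B = n^(2/3) is O(n^(2/3))
A = n¹⁰ is O(n¹⁰)
D = 3ⁿ is O(3ⁿ)

Therefore, the order from slowest to fastest is: C < B < A < D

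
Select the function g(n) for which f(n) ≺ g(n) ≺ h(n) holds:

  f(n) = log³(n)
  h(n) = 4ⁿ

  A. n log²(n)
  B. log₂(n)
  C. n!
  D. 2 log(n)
A

We need g(n) with log³(n) = o(g(n)) and g(n) = o(4ⁿ), i.e. O(log³ n) ≺ g ≺ O(4ⁿ).
Check each option:
  A. n log²(n) — O(n log² n) is strictly between O(log³ n) and O(4ⁿ) ✓
  B. log₂(n) — O(log n) does not grow strictly faster than f(n)
  C. n! — O(n!) does not grow strictly slower than h(n)
  D. 2 log(n) — O(log n) does not grow strictly faster than f(n)

Only option A (n log²(n)) lies strictly between.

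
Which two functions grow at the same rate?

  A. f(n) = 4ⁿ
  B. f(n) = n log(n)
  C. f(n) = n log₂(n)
B and C

Examining each function:
  A. 4ⁿ is O(4ⁿ)
  B. n log(n) is O(n log n)
  C. n log₂(n) is O(n log n)

Functions B and C both have the same complexity class.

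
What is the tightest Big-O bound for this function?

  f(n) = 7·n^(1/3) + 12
O(n^(1/3))

The dominant term in 7·n^(1/3) + 12 is 7·n^(1/3), which is Θ(n^(1/3)).
Lower-order terms (12) are asymptotically negligible.
Constants are absorbed, so the tightest bound is O(n^(1/3)).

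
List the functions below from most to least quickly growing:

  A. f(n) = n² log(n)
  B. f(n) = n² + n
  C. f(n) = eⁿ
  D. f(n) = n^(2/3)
C > A > B > D

Comparing growth rates:
C = eⁿ is O(eⁿ)
A = n² log(n) is O(n² log n)
B = n² + n is O(n²)
D = n^(2/3) is O(n^(2/3))

Therefore, the order from fastest to slowest is: C > A > B > D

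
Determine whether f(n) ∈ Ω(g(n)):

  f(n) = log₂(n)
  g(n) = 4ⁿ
False

f(n) = log₂(n) is O(log n), and g(n) = 4ⁿ is O(4ⁿ).
Since O(log n) grows slower than O(4ⁿ), f(n) = Ω(g(n)) is false.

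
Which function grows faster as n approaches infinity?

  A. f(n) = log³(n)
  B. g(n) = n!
B

f(n) = log³(n) is O(log³ n), while g(n) = n! is O(n!).
Since O(n!) grows faster than O(log³ n), g(n) dominates.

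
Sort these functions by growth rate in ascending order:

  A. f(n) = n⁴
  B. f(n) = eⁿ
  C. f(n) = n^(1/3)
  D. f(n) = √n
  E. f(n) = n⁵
C < D < A < E < B

Comparing growth rates:
C = n^(1/3) is O(n^(1/3))
D = √n is O(√n)
A = n⁴ is O(n⁴)
E = n⁵ is O(n⁵)
B = eⁿ is O(eⁿ)

Therefore, the order from slowest to fastest is: C < D < A < E < B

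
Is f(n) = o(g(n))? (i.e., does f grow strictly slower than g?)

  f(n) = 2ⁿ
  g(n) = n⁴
False

f(n) = 2ⁿ is O(2ⁿ), and g(n) = n⁴ is O(n⁴).
Since O(2ⁿ) grows faster than or equal to O(n⁴), f(n) = o(g(n)) is false.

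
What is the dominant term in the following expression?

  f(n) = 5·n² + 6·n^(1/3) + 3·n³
3·n³

Looking at each term:
  - 5·n² is O(n²)
  - 6·n^(1/3) is O(n^(1/3))
  - 3·n³ is O(n³)

The term 3·n³ (O(n³)) grows fastest and dominates all others.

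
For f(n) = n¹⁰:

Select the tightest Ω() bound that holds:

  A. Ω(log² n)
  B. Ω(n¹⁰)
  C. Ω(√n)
B

f(n) = n¹⁰ is Ω(n¹⁰).
All listed options are valid Big-Ω bounds (lower bounds),
but Ω(n¹⁰) is the tightest (largest valid bound).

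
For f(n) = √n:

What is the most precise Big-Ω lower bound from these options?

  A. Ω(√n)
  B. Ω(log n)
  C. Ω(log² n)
A

f(n) = √n is Ω(√n).
All listed options are valid Big-Ω bounds (lower bounds),
but Ω(√n) is the tightest (largest valid bound).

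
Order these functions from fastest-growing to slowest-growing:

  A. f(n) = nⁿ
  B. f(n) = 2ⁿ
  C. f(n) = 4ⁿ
A > C > B

Comparing growth rates:
A = nⁿ is O(nⁿ)
C = 4ⁿ is O(4ⁿ)
B = 2ⁿ is O(2ⁿ)

Therefore, the order from fastest to slowest is: A > C > B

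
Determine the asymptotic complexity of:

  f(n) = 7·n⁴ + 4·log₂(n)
O(n⁴)

The dominant term in 7·n⁴ + 4·log₂(n) is 7·n⁴, which is Θ(n⁴).
Lower-order terms (4·log₂(n)) are asymptotically negligible.
Constants are absorbed, so the tightest bound is O(n⁴).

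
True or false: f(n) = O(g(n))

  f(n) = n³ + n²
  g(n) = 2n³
True

f(n) = n³ + n² and g(n) = 2n³ are both O(n³).
Big-O permits equal growth rates (f ≤ c·g for some c), so f(n) = O(g(n)) is true.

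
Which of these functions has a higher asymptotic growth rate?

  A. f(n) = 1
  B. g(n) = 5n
B

f(n) = 1 is O(1), while g(n) = 5n is O(n).
Since O(n) grows faster than O(1), g(n) dominates.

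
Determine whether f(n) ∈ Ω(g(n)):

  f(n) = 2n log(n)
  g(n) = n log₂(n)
True

f(n) = 2n log(n) and g(n) = n log₂(n) are both O(n log n).
Big-Ω permits equal growth rates (f ≥ c·g for some c > 0), so f(n) = Ω(g(n)) is true.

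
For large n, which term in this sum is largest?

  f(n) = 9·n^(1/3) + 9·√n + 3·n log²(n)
3·n log²(n)

Looking at each term:
  - 9·n^(1/3) is O(n^(1/3))
  - 9·√n is O(√n)
  - 3·n log²(n) is O(n log² n)

The term 3·n log²(n) (O(n log² n)) grows fastest and dominates all others.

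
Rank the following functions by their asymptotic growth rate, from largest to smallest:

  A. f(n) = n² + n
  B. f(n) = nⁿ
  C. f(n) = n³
B > C > A

Comparing growth rates:
B = nⁿ is O(nⁿ)
C = n³ is O(n³)
A = n² + n is O(n²)

Therefore, the order from fastest to slowest is: B > C > A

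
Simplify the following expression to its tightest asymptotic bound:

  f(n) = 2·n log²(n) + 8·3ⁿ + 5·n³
Θ(3ⁿ)

Order the terms by growth rate: 2·n log²(n) ≺ 5·n³ ≺ 8·3ⁿ.
The fastest-growing term 8·3ⁿ dominates as n → ∞; dropping its constant factor gives Θ(3ⁿ).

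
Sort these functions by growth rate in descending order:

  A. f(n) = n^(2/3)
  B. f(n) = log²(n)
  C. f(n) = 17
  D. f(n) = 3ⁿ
D > A > B > C

Comparing growth rates:
D = 3ⁿ is O(3ⁿ)
A = n^(2/3) is O(n^(2/3))
B = log²(n) is O(log² n)
C = 17 is O(1)

Therefore, the order from fastest to slowest is: D > A > B > C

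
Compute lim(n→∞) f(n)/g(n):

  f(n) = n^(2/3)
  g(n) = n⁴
0

Since n^(2/3) (O(n^(2/3))) grows slower than n⁴ (O(n⁴)),
the ratio f(n)/g(n) → 0 as n → ∞.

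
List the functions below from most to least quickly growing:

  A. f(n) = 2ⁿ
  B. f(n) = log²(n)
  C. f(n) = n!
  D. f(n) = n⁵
C > A > D > B

Comparing growth rates:
C = n! is O(n!)
A = 2ⁿ is O(2ⁿ)
D = n⁵ is O(n⁵)
B = log²(n) is O(log² n)

Therefore, the order from fastest to slowest is: C > A > D > B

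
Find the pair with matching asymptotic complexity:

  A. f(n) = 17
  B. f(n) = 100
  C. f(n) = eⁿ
A and B

Examining each function:
  A. 17 is O(1)
  B. 100 is O(1)
  C. eⁿ is O(eⁿ)

Functions A and B both have the same complexity class.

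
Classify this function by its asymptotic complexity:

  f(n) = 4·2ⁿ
O(2ⁿ)

The dominant term in 4·2ⁿ is 4·2ⁿ, which is Θ(2ⁿ).
Constants are absorbed, so the tightest bound is O(2ⁿ).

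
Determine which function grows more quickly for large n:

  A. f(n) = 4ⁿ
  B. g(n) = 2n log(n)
A

f(n) = 4ⁿ is O(4ⁿ), while g(n) = 2n log(n) is O(n log n).
Since O(4ⁿ) grows faster than O(n log n), f(n) dominates.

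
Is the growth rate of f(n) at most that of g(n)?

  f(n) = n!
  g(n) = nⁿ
True

f(n) = n! is O(n!), and g(n) = nⁿ is O(nⁿ).
Since O(n!) ⊆ O(nⁿ) (f grows no faster than g), f(n) = O(g(n)) is true.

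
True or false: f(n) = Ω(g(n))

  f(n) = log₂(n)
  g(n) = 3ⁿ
False

f(n) = log₂(n) is O(log n), and g(n) = 3ⁿ is O(3ⁿ).
Since O(log n) grows slower than O(3ⁿ), f(n) = Ω(g(n)) is false.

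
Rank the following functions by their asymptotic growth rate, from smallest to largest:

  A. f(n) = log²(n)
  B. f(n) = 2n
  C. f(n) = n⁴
A < B < C

Comparing growth rates:
A = log²(n) is O(log² n)
B = 2n is O(n)
C = n⁴ is O(n⁴)

Therefore, the order from slowest to fastest is: A < B < C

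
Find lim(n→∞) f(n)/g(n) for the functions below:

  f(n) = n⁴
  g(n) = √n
∞

Since n⁴ (O(n⁴)) grows faster than √n (O(√n)),
the ratio f(n)/g(n) → ∞ as n → ∞.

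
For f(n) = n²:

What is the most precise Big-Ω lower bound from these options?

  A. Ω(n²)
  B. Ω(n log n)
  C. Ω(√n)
A

f(n) = n² is Ω(n²).
All listed options are valid Big-Ω bounds (lower bounds),
but Ω(n²) is the tightest (largest valid bound).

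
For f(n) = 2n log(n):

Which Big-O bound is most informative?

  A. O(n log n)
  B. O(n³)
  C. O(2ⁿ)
A

f(n) = 2n log(n) is O(n log n).
All listed options are valid Big-O bounds (upper bounds),
but O(n log n) is the tightest (smallest valid bound).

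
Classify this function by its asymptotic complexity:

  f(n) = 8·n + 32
O(n)

The dominant term in 8·n + 32 is 8·n, which is Θ(n).
Lower-order terms (32) are asymptotically negligible.
Constants are absorbed, so the tightest bound is O(n).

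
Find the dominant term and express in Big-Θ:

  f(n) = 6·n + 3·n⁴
Θ(n⁴)

Order the terms by growth rate: 6·n ≺ 3·n⁴.
The fastest-growing term 3·n⁴ dominates as n → ∞; dropping its constant factor gives Θ(n⁴).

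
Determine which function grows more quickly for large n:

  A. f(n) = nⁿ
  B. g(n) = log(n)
A

f(n) = nⁿ is O(nⁿ), while g(n) = log(n) is O(log n).
Since O(nⁿ) grows faster than O(log n), f(n) dominates.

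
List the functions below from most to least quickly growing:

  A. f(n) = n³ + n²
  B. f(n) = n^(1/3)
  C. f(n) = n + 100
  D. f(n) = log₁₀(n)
A > C > B > D

Comparing growth rates:
A = n³ + n² is O(n³)
C = n + 100 is O(n)
B = n^(1/3) is O(n^(1/3))
D = log₁₀(n) is O(log n)

Therefore, the order from fastest to slowest is: A > C > B > D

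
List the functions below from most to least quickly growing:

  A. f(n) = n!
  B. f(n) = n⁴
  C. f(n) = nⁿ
C > A > B

Comparing growth rates:
C = nⁿ is O(nⁿ)
A = n! is O(n!)
B = n⁴ is O(n⁴)

Therefore, the order from fastest to slowest is: C > A > B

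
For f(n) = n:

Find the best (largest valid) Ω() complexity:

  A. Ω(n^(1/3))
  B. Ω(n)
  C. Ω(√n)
B

f(n) = n is Ω(n).
All listed options are valid Big-Ω bounds (lower bounds),
but Ω(n) is the tightest (largest valid bound).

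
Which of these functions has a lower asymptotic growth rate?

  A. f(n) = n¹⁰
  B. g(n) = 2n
B

f(n) = n¹⁰ is O(n¹⁰), while g(n) = 2n is O(n).
Since O(n) grows slower than O(n¹⁰), g(n) is dominated.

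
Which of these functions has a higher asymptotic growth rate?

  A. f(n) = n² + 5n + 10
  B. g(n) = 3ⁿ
B

f(n) = n² + 5n + 10 is O(n²), while g(n) = 3ⁿ is O(3ⁿ).
Since O(3ⁿ) grows faster than O(n²), g(n) dominates.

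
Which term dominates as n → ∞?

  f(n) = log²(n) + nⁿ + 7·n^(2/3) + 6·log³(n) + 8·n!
nⁿ

Looking at each term:
  - log²(n) is O(log² n)
  - nⁿ is O(nⁿ)
  - 7·n^(2/3) is O(n^(2/3))
  - 6·log³(n) is O(log³ n)
  - 8·n! is O(n!)

The term nⁿ (O(nⁿ)) grows fastest and dominates all others.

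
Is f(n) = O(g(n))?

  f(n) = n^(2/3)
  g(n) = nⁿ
True

f(n) = n^(2/3) is O(n^(2/3)), and g(n) = nⁿ is O(nⁿ).
Since O(n^(2/3)) ⊆ O(nⁿ) (f grows no faster than g), f(n) = O(g(n)) is true.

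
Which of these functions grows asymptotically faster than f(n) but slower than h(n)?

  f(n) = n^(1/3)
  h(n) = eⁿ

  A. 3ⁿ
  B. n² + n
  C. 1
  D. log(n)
B

We need g(n) with n^(1/3) = o(g(n)) and g(n) = o(eⁿ), i.e. O(n^(1/3)) ≺ g ≺ O(eⁿ).
Check each option:
  A. 3ⁿ — O(3ⁿ) does not grow strictly slower than h(n)
  B. n² + n — O(n²) is strictly between O(n^(1/3)) and O(eⁿ) ✓
  C. 1 — O(1) does not grow strictly faster than f(n)
  D. log(n) — O(log n) does not grow strictly faster than f(n)

Only option B (n² + n) lies strictly between.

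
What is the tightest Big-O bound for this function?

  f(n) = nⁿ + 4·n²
O(nⁿ)

The dominant term in nⁿ + 4·n² is nⁿ, which is Θ(nⁿ).
Lower-order terms (4·n²) are asymptotically negligible.
Constants are absorbed, so the tightest bound is O(nⁿ).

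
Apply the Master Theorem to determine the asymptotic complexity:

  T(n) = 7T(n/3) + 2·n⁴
Θ(n⁴)

Master Theorem: a = 7, b = 3, f(n) = 2·n⁴.
Compute the critical exponent d = log₃(7) = 1.771.
Compare f(n) = Θ(n⁴) against n^d:
  k = 4 > d = 1.771, so f(n) = Ω(n^(d+ε)) — Case 3.
  Regularity: a·(n/b)^4/n^4 = a/b^4 = 7/81 < 1 ✓.
  The top-level work dominates: T(n) = Θ(f(n)) = Θ(n⁴).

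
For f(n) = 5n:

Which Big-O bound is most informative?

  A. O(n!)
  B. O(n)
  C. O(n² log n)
B

f(n) = 5n is O(n).
All listed options are valid Big-O bounds (upper bounds),
but O(n) is the tightest (smallest valid bound).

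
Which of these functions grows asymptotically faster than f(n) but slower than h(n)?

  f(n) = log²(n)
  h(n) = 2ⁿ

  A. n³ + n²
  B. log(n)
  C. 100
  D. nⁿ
A

We need g(n) with log²(n) = o(g(n)) and g(n) = o(2ⁿ), i.e. O(log² n) ≺ g ≺ O(2ⁿ).
Check each option:
  A. n³ + n² — O(n³) is strictly between O(log² n) and O(2ⁿ) ✓
  B. log(n) — O(log n) does not grow strictly faster than f(n)
  C. 100 — O(1) does not grow strictly faster than f(n)
  D. nⁿ — O(nⁿ) does not grow strictly slower than h(n)

Only option A (n³ + n²) lies strictly between.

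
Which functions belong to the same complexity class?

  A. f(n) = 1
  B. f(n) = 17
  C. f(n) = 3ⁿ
A and B

Examining each function:
  A. 1 is O(1)
  B. 17 is O(1)
  C. 3ⁿ is O(3ⁿ)

Functions A and B both have the same complexity class.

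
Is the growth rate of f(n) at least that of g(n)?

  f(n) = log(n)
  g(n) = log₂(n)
True

f(n) = log(n) and g(n) = log₂(n) are both O(log n).
Big-Ω permits equal growth rates (f ≥ c·g for some c > 0), so f(n) = Ω(g(n)) is true.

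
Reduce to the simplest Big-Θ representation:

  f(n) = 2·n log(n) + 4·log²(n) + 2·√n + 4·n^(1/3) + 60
Θ(n log n)

Order the terms by growth rate: 60 ≺ 4·log²(n) ≺ 4·n^(1/3) ≺ 2·√n ≺ 2·n log(n).
The fastest-growing term 2·n log(n) dominates as n → ∞; dropping its constant factor gives Θ(n log n).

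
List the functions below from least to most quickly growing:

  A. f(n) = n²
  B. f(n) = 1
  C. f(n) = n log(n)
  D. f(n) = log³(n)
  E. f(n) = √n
B < D < E < C < A

Comparing growth rates:
B = 1 is O(1)
D = log³(n) is O(log³ n)
E = √n is O(√n)
C = n log(n) is O(n log n)
A = n² is O(n²)

Therefore, the order from slowest to fastest is: B < D < E < C < A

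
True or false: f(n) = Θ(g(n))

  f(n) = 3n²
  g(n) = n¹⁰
False

f(n) = 3n² is O(n²), and g(n) = n¹⁰ is O(n¹⁰).
Since they have different growth rates, f(n) = Θ(g(n)) is false.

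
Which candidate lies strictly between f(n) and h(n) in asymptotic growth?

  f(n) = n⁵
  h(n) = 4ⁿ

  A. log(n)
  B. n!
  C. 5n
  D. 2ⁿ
D

We need g(n) with n⁵ = o(g(n)) and g(n) = o(4ⁿ), i.e. O(n⁵) ≺ g ≺ O(4ⁿ).
Check each option:
  A. log(n) — O(log n) does not grow strictly faster than f(n)
  B. n! — O(n!) does not grow strictly slower than h(n)
  C. 5n — O(n) does not grow strictly faster than f(n)
  D. 2ⁿ — O(2ⁿ) is strictly between O(n⁵) and O(4ⁿ) ✓

Only option D (2ⁿ) lies strictly between.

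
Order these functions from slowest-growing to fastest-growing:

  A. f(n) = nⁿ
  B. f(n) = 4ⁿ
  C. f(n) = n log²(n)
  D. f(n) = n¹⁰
C < D < B < A

Comparing growth rates:
C = n log²(n) is O(n log² n)
D = n¹⁰ is O(n¹⁰)
B = 4ⁿ is O(4ⁿ)
A = nⁿ is O(nⁿ)

Therefore, the order from slowest to fastest is: C < D < B < A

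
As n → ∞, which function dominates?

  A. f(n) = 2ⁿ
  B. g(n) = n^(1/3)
A

f(n) = 2ⁿ is O(2ⁿ), while g(n) = n^(1/3) is O(n^(1/3)).
Since O(2ⁿ) grows faster than O(n^(1/3)), f(n) dominates.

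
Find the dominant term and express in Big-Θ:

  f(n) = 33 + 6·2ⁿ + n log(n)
Θ(2ⁿ)

Order the terms by growth rate: 33 ≺ n log(n) ≺ 6·2ⁿ.
The fastest-growing term 6·2ⁿ dominates as n → ∞; dropping its constant factor gives Θ(2ⁿ).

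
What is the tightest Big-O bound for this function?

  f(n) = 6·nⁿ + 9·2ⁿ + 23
O(nⁿ)

The dominant term in 6·nⁿ + 9·2ⁿ + 23 is 6·nⁿ, which is Θ(nⁿ).
Lower-order terms (9·2ⁿ, 23) are asymptotically negligible.
Constants are absorbed, so the tightest bound is O(nⁿ).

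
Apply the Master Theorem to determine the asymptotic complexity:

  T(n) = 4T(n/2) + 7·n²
Θ(n² log n)

Master Theorem: a = 4, b = 2, f(n) = 7·n².
Compute the critical exponent d = log₂(4) = 2.
Compare f(n) = Θ(n²) against n^d:
  k = 2 = d, so f(n) = Θ(n^d) — Case 2.
  Work is balanced across levels: T(n) = Θ(n^d log n) = Θ(n² log n).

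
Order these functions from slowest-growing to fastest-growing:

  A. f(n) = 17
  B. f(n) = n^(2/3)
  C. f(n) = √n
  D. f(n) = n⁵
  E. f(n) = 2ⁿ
A < C < B < D < E

Comparing growth rates:
A = 17 is O(1)
C = √n is O(√n)
B = n^(2/3) is O(n^(2/3))
D = n⁵ is O(n⁵)
E = 2ⁿ is O(2ⁿ)

Therefore, the order from slowest to fastest is: A < C < B < D < E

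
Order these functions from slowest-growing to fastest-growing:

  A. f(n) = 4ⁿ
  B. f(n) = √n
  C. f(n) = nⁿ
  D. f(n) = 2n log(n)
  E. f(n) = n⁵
B < D < E < A < C

Comparing growth rates:
B = √n is O(√n)
D = 2n log(n) is O(n log n)
E = n⁵ is O(n⁵)
A = 4ⁿ is O(4ⁿ)
C = nⁿ is O(nⁿ)

Therefore, the order from slowest to fastest is: B < D < E < A < C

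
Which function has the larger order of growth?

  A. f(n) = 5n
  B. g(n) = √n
A

f(n) = 5n is O(n), while g(n) = √n is O(√n).
Since O(n) grows faster than O(√n), f(n) dominates.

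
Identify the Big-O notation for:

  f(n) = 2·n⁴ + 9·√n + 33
O(n⁴)

The dominant term in 2·n⁴ + 9·√n + 33 is 2·n⁴, which is Θ(n⁴).
Lower-order terms (9·√n, 33) are asymptotically negligible.
Constants are absorbed, so the tightest bound is O(n⁴).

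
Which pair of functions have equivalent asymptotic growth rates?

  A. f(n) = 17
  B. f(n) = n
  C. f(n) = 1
A and C

Examining each function:
  A. 17 is O(1)
  B. n is O(n)
  C. 1 is O(1)

Functions A and C both have the same complexity class.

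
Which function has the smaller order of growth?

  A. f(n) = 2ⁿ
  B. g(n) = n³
B

f(n) = 2ⁿ is O(2ⁿ), while g(n) = n³ is O(n³).
Since O(n³) grows slower than O(2ⁿ), g(n) is dominated.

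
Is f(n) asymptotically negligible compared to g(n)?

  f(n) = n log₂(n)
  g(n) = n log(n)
False

f(n) = n log₂(n) is O(n log n), and g(n) = n log(n) is O(n log n).
Since they have the same growth rate, f(n) = o(g(n)) is false.
(f = o(g) requires f to grow strictly slower, not equal.)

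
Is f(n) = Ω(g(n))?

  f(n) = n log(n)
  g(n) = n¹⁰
False

f(n) = n log(n) is O(n log n), and g(n) = n¹⁰ is O(n¹⁰).
Since O(n log n) grows slower than O(n¹⁰), f(n) = Ω(g(n)) is false.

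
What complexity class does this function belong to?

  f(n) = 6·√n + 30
O(√n)

The dominant term in 6·√n + 30 is 6·√n, which is Θ(√n).
Lower-order terms (30) are asymptotically negligible.
Constants are absorbed, so the tightest bound is O(√n).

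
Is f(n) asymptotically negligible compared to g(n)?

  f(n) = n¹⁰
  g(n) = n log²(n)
False

f(n) = n¹⁰ is O(n¹⁰), and g(n) = n log²(n) is O(n log² n).
Since O(n¹⁰) grows faster than or equal to O(n log² n), f(n) = o(g(n)) is false.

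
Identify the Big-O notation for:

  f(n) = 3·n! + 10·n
O(n!)

The dominant term in 3·n! + 10·n is 3·n!, which is Θ(n!).
Lower-order terms (10·n) are asymptotically negligible.
Constants are absorbed, so the tightest bound is O(n!).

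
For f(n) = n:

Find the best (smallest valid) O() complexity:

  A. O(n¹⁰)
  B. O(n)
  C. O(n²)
B

f(n) = n is O(n).
All listed options are valid Big-O bounds (upper bounds),
but O(n) is the tightest (smallest valid bound).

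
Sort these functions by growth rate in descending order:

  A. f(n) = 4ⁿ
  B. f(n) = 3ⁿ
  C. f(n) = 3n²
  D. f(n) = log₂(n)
A > B > C > D

Comparing growth rates:
A = 4ⁿ is O(4ⁿ)
B = 3ⁿ is O(3ⁿ)
C = 3n² is O(n²)
D = log₂(n) is O(log n)

Therefore, the order from fastest to slowest is: A > B > C > D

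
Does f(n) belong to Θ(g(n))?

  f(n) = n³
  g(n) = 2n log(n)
False

f(n) = n³ is O(n³), and g(n) = 2n log(n) is O(n log n).
Since they have different growth rates, f(n) = Θ(g(n)) is false.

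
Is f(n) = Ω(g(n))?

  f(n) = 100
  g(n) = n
False

f(n) = 100 is O(1), and g(n) = n is O(n).
Since O(1) grows slower than O(n), f(n) = Ω(g(n)) is false.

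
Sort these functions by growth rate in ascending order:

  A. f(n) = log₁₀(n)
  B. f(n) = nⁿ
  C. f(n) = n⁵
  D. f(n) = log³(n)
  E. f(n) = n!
A < D < C < E < B

Comparing growth rates:
A = log₁₀(n) is O(log n)
D = log³(n) is O(log³ n)
C = n⁵ is O(n⁵)
E = n! is O(n!)
B = nⁿ is O(nⁿ)

Therefore, the order from slowest to fastest is: A < D < C < E < B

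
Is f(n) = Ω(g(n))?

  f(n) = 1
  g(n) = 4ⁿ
False

f(n) = 1 is O(1), and g(n) = 4ⁿ is O(4ⁿ).
Since O(1) grows slower than O(4ⁿ), f(n) = Ω(g(n)) is false.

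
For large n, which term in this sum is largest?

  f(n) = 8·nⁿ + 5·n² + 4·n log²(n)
8·nⁿ

Looking at each term:
  - 8·nⁿ is O(nⁿ)
  - 5·n² is O(n²)
  - 4·n log²(n) is O(n log² n)

The term 8·nⁿ (O(nⁿ)) grows fastest and dominates all others.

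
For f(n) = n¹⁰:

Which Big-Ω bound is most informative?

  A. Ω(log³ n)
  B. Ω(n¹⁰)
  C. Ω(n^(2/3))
B

f(n) = n¹⁰ is Ω(n¹⁰).
All listed options are valid Big-Ω bounds (lower bounds),
but Ω(n¹⁰) is the tightest (largest valid bound).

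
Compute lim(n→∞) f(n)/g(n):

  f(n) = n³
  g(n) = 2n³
1/2

Since n³ and 2n³ have the same growth rate (O(n³)),
the ratio converges to a constant: 1/2.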